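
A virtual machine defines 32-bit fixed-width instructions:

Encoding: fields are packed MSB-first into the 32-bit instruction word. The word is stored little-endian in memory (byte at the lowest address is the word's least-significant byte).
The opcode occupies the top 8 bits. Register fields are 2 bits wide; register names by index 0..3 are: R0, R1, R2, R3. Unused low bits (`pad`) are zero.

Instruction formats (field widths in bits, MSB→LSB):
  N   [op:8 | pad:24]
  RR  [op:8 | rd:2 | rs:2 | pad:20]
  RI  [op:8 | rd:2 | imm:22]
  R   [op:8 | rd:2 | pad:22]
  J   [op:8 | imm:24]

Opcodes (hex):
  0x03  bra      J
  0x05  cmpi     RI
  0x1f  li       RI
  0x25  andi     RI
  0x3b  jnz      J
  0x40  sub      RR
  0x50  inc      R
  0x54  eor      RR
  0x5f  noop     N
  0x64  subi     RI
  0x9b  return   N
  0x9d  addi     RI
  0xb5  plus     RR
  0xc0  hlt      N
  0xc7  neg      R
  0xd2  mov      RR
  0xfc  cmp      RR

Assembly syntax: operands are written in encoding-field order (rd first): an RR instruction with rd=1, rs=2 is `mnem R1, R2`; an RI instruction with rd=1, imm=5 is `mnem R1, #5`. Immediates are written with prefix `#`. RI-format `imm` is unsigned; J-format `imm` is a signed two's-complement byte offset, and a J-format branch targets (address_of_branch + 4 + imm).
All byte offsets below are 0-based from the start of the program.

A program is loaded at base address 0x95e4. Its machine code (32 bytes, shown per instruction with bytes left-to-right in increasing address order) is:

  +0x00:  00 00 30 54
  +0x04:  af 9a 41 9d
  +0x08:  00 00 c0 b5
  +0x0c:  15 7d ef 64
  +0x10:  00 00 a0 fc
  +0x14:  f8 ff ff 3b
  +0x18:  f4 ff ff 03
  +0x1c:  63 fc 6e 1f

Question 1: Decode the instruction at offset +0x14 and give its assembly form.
@+14  little-endian(f8 ff ff 3b) = 0x3bfffff8
  top 8b → 0x3b → jnz [J]
  [23:0] imm=16777208 (s24→-8) = #-8

jnz #-8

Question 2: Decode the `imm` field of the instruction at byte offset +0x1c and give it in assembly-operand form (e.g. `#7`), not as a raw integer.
#3079267

+0x1c: 63 fc 6e 1f ⇒ word 0x1f6efc63 (little)
  top 8b → 0x1f → li [RI]
  rd: (w>>22)&0x3=0x1 → R1
  imm: (w>>0)&0x3fffff=0x2efc63 → #3079267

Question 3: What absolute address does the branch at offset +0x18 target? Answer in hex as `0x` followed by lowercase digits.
0x95f4

[18] f4 ff ff 03 → 0x03fffff4
  top 8b → 0x3 → bra [J]
  imm: (w>>0)&0xffffff=0xfffff4 (s24→-12) → #-12
  target = base 0x95e4 + off 0x18 + 4 + imm -12 = 0x95f4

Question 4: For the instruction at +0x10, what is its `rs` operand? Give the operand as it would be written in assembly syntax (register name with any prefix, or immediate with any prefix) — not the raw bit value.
R2

off 0x10: read 00 00 a0 fc as little → 0xfca00000
  opcode bits[31:24]=0xfc: cmp/RR
  rd@[23:22]=0x2 ⇒ R2
  rs@[21:20]=0x2 ⇒ R2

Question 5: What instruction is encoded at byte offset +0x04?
[04] af 9a 41 9d → 0x9d419aaf
  opcode bits[31:24]=0x9d: addi/RI
  rd: (w>>22)&0x3=0x1 → R1
  imm: (w>>0)&0x3fffff=0x19aaf → #105135

addi R1, #105135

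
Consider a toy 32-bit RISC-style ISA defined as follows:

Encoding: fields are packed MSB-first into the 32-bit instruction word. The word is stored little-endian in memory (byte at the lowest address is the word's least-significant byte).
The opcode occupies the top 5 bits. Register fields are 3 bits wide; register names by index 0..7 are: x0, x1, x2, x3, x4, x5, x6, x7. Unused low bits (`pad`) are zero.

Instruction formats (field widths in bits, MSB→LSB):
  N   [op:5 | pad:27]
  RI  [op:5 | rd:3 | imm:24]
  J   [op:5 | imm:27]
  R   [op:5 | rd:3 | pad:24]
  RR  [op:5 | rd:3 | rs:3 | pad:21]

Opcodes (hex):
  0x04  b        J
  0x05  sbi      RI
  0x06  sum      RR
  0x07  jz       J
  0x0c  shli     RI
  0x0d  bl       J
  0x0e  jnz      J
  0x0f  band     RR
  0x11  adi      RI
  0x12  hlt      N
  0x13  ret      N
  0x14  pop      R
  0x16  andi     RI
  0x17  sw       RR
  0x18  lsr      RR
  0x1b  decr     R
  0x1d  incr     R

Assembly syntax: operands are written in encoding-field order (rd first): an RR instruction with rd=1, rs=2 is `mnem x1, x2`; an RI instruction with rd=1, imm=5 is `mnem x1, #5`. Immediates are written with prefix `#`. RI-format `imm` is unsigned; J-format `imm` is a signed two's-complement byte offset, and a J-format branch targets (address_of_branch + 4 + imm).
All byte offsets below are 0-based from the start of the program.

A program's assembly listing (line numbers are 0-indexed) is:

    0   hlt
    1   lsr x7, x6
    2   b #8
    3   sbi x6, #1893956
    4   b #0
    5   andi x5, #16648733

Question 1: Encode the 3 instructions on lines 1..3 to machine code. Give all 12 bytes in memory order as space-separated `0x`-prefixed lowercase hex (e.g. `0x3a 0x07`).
0x00 0x00 0xc0 0xc7 0x08 0x00 0x00 0x20 0x44 0xe6 0x1c 0x2e

1. lsr fields op=0x18:5|rd=7:3|rs=6:3|pad=0:21 → word c7c00000h → 00 00 c0 c7
2. b fields op=0x4:5|imm=8:27 → word 20000008h → 08 00 00 20
3. sbi fields op=0x5:5|rd=6:3|imm=1893956:24 → word 2e1ce644h → 44 e6 1c 2e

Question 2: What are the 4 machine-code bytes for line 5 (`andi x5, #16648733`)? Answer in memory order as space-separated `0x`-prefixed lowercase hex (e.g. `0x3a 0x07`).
5. andi fields op=0x16:5|rd=5:3|imm=16648733:24 → word b5fe0a1dh → 1d 0a fe b5

0x1d 0x0a 0xfe 0xb5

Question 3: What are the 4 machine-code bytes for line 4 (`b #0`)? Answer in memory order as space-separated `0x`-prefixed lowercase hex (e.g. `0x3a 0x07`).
4. b fields op=0x4:5|imm=0:27 → word 20000000h → 00 00 00 20

0x00 0x00 0x00 0x20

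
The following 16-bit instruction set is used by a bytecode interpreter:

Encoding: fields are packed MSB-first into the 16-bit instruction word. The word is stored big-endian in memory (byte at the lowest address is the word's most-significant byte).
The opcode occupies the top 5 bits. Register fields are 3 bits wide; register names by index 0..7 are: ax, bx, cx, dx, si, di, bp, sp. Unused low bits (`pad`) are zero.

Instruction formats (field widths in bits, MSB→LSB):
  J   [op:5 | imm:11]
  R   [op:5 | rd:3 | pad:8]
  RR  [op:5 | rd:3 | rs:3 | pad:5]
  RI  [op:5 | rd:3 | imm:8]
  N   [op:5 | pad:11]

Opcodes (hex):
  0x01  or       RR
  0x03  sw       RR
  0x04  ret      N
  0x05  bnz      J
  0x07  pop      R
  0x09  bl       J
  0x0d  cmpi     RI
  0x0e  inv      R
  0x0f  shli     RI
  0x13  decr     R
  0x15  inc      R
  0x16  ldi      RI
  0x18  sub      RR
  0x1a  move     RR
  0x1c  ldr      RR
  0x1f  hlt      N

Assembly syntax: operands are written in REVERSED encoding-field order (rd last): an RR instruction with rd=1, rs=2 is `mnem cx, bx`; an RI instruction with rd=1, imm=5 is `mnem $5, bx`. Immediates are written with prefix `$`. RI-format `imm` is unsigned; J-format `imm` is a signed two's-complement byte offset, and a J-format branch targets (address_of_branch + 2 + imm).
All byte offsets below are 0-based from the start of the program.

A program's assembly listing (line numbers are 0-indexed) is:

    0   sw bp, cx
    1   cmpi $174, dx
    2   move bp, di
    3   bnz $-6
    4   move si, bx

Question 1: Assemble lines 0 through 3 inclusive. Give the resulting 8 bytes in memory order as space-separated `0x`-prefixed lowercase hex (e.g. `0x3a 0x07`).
0x1a 0xc0 0x6b 0xae 0xd5 0xc0 0x2f 0xfa

line 0 (sw): pack op=0x3:5|rd=2:3|rs=6:3|pad=0:5 = 0x1ac0; big→ 1a c0
line 1 (cmpi): pack op=0xd:5|rd=3:3|imm=174:8 = 0x6bae; big→ 6b ae
line 2 (move): pack op=0x1a:5|rd=5:3|rs=6:3|pad=0:5 = 0xd5c0; big→ d5 c0
line 3 (bnz): pack op=0x5:5|imm=-6:11 = 0x2ffa; big→ 2f fa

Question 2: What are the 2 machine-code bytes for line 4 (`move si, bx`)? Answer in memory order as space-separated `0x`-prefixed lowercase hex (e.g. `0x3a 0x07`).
0xd1 0x80

L4: move op=0x1a:5|rd=1:3|rs=4:3|pad=0:5 ⇒ 0xd180 ⇒ big d1 80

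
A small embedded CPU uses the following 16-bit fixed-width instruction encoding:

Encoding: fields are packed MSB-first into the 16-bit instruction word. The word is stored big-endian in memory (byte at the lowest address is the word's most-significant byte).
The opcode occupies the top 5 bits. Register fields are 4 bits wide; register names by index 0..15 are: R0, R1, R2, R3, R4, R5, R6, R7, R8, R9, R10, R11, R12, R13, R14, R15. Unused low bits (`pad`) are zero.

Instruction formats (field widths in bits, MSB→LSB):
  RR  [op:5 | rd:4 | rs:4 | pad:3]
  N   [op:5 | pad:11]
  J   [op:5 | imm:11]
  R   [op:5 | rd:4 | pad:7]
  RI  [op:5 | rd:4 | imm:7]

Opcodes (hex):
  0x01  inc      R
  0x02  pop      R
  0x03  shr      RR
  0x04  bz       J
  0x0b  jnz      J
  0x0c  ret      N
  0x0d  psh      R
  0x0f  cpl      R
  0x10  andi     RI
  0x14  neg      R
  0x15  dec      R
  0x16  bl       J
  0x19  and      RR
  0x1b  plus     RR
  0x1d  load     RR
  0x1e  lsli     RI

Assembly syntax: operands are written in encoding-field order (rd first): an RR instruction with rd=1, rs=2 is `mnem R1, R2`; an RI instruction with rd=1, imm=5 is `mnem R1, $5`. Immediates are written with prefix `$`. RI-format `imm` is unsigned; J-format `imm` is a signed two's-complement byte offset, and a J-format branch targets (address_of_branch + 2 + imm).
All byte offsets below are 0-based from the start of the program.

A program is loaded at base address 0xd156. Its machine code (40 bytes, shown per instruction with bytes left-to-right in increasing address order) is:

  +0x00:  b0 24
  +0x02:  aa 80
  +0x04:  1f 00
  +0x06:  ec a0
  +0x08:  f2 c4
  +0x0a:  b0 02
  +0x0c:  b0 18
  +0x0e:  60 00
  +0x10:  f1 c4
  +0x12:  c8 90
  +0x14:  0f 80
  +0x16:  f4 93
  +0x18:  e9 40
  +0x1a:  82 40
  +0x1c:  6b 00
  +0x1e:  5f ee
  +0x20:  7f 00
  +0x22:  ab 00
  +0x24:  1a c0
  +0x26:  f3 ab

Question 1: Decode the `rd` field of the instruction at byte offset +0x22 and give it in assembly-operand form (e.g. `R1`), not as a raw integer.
[22] ab 00 → 0xab00
  op=0xab00>>11=0x15 ⇒ dec (R)
  [10:7] rd=6 = R6

R6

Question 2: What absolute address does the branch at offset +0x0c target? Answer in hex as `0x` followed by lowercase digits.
+0x0c: b0 18 ⇒ word 0xb018 (big)
  op=0xb018>>11=0x16 ⇒ bl (J)
  imm: (w>>0)&0x7ff=0x18 → $24
  target = base 0xd156 + off 0x0c + 2 + imm 24 = 0xd17c

0xd17c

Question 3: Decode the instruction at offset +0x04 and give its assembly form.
+0x04: 1f 00 ⇒ word 0x1f00 (big)
  top 5b → 0x3 → shr [RR]
  rd@[10:7]=0xe ⇒ R14
  rs@[6:3]=0x0 ⇒ R0

shr R14, R0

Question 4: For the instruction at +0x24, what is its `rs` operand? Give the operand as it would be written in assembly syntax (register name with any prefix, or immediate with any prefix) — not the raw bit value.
+0x24: 1a c0 ⇒ word 0x1ac0 (big)
  top 5b → 0x3 → shr [RR]
  rd: (w>>7)&0xf=0x5 → R5
  rs: (w>>3)&0xf=0x8 → R8

R8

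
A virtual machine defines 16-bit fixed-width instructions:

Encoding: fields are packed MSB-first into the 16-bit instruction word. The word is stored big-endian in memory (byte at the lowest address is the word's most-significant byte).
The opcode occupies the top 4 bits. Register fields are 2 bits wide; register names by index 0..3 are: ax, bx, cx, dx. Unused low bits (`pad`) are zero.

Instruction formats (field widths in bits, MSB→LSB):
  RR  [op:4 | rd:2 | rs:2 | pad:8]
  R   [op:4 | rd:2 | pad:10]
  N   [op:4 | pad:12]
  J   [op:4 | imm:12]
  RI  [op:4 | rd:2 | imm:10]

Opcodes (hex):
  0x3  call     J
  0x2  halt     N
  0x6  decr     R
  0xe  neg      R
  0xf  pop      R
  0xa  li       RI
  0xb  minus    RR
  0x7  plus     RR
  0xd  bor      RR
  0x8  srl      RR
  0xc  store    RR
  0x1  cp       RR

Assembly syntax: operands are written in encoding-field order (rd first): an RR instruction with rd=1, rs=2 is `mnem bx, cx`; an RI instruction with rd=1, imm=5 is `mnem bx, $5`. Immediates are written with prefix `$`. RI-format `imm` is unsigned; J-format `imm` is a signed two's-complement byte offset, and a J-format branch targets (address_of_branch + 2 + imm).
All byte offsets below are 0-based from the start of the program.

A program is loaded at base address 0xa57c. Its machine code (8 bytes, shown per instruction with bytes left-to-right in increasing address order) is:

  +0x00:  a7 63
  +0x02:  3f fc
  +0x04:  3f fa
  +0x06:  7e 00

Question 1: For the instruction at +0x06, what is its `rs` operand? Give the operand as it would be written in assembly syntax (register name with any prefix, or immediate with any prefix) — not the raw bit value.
cx

@+06  big-endian(7e 00) = 0x7e00
  opcode bits[15:12]=0x7: plus/RR
  rd: (w>>10)&0x3=0x3 → dx
  rs: (w>>8)&0x3=0x2 → cx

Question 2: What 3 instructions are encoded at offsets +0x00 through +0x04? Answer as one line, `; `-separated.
li bx, $867; call $-4; call $-6

off 0x00: read a7 63 as big → 0xa763
  op=0xa763>>12=0xa ⇒ li (RI)
  rd@[11:10]=0x1 ⇒ bx
  imm@[9:0]=0x363 ⇒ $867
off 0x02: read 3f fc as big → 0x3ffc
  op=0x3ffc>>12=0x3 ⇒ call (J)
  imm@[11:0]=0xffc (s12→-4) ⇒ $-4
off 0x04: read 3f fa as big → 0x3ffa
  op=0x3ffa>>12=0x3 ⇒ call (J)
  imm@[11:0]=0xffa (s12→-6) ⇒ $-6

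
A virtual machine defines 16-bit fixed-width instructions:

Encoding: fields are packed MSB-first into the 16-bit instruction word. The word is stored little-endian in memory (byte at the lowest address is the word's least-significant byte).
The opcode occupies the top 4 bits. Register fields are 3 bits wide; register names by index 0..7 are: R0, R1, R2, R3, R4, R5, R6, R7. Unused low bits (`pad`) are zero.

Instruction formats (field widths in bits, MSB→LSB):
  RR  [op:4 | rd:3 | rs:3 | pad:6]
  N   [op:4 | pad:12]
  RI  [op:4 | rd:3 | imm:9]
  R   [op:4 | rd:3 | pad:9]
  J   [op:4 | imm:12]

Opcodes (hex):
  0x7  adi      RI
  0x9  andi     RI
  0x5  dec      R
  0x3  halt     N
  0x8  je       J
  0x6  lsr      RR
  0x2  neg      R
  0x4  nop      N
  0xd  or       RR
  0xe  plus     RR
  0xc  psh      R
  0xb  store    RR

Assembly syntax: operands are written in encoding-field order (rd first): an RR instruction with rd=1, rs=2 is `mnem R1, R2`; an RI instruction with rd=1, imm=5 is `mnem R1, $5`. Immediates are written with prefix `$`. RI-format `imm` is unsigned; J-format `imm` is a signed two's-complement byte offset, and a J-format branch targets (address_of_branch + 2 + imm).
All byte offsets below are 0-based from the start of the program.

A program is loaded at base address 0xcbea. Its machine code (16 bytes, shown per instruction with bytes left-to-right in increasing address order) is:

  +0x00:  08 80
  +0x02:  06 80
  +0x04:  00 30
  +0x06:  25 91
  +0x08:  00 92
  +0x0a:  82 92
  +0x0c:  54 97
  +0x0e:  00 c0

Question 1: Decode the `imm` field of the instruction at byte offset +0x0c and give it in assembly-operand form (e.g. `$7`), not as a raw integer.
$340

@+0c  little-endian(54 97) = 0x9754
  op=0x9754>>12=0x9 ⇒ andi (RI)
  [11:9] rd=3 = R3
  [8:0] imm=340 = $340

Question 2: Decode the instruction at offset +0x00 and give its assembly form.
je $8

off 0x00: read 08 80 as little → 0x8008
  op=0x8008>>12=0x8 ⇒ je (J)
  [11:0] imm=8 = $8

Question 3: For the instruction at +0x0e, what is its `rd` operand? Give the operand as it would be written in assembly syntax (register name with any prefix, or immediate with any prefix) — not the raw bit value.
R0

@+0e  little-endian(00 c0) = 0xc000
  op=0xc000>>12=0xc ⇒ psh (R)
  rd: (w>>9)&0x7=0x0 → R0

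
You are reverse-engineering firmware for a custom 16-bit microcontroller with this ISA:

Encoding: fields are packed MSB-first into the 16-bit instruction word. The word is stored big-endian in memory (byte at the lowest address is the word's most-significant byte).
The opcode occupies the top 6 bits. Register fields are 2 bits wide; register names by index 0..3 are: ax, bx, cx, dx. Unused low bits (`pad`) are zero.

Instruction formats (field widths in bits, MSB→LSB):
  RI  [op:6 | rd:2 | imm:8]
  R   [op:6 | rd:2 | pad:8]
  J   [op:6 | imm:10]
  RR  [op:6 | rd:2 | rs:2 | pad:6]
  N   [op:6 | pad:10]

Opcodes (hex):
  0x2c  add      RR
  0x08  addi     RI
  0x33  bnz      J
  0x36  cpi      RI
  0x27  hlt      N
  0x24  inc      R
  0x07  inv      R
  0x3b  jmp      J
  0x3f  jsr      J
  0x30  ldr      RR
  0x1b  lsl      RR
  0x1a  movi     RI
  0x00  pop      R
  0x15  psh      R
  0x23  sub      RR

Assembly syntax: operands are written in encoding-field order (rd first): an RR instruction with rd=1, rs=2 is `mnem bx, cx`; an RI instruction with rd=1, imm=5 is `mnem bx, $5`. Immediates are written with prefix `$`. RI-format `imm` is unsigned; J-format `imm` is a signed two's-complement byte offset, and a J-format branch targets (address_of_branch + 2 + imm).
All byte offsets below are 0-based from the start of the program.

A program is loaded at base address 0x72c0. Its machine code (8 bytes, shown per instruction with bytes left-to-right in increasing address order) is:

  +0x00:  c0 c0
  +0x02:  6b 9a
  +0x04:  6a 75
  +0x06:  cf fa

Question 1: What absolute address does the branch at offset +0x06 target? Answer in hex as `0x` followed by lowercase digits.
[06] cf fa → 0xcffa
  opcode bits[15:10]=0x33: bnz/J
  [9:0] imm=1018 (s10→-6) = $-6
  target = base 0x72c0 + off 0x06 + 2 + imm -6 = 0x72c2

0x72c2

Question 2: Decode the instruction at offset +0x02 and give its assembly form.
[02] 6b 9a → 0x6b9a
  opcode bits[15:10]=0x1a: movi/RI
  rd@[9:8]=0x3 ⇒ dx
  imm@[7:0]=0x9a ⇒ $154

movi dx, $154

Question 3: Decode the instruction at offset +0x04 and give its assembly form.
movi cx, $117

@+04  big-endian(6a 75) = 0x6a75
  op=0x6a75>>10=0x1a ⇒ movi (RI)
  [9:8] rd=2 = cx
  [7:0] imm=117 = $117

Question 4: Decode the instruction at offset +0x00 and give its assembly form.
ldr ax, dx

+0x00: c0 c0 ⇒ word 0xc0c0 (big)
  top 6b → 0x30 → ldr [RR]
  rd: (w>>8)&0x3=0x0 → ax
  rs: (w>>6)&0x3=0x3 → dx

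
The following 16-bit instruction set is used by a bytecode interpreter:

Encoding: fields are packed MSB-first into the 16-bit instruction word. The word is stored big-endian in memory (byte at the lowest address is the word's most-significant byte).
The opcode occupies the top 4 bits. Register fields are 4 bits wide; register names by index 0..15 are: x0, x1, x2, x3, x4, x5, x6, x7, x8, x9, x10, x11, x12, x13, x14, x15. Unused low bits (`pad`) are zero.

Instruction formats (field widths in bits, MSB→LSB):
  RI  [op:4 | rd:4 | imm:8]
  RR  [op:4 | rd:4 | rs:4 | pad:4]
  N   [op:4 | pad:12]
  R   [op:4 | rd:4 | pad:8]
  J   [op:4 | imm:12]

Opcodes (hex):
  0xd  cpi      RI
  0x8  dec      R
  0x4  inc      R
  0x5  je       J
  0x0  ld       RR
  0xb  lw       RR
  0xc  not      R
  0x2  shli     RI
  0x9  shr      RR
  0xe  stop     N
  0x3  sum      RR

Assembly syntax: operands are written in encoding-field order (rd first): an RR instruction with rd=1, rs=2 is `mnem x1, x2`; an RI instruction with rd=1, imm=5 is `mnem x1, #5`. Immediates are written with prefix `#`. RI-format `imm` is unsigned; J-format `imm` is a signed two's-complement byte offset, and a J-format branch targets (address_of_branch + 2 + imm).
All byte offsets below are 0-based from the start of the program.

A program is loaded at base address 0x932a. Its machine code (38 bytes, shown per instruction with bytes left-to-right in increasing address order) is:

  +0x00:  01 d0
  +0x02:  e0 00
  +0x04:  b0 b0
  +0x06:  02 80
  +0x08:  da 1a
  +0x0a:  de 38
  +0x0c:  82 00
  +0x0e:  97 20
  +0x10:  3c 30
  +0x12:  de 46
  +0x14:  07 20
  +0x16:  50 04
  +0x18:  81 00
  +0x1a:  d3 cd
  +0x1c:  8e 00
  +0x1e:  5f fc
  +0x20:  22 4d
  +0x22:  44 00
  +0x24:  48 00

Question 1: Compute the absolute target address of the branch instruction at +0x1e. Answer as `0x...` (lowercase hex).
[1e] 5f fc → 0x5ffc
  top 4b → 0x5 → je [J]
  imm@[11:0]=0xffc (s12→-4) ⇒ #-4
  target = base 0x932a + off 0x1e + 2 + imm -4 = 0x9346

0x9346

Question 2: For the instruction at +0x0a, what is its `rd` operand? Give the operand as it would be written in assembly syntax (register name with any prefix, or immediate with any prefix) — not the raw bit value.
x14

+0x0a: de 38 ⇒ word 0xde38 (big)
  op=0xde38>>12=0xd ⇒ cpi (RI)
  rd@[11:8]=0xe ⇒ x14
  imm@[7:0]=0x38 ⇒ #56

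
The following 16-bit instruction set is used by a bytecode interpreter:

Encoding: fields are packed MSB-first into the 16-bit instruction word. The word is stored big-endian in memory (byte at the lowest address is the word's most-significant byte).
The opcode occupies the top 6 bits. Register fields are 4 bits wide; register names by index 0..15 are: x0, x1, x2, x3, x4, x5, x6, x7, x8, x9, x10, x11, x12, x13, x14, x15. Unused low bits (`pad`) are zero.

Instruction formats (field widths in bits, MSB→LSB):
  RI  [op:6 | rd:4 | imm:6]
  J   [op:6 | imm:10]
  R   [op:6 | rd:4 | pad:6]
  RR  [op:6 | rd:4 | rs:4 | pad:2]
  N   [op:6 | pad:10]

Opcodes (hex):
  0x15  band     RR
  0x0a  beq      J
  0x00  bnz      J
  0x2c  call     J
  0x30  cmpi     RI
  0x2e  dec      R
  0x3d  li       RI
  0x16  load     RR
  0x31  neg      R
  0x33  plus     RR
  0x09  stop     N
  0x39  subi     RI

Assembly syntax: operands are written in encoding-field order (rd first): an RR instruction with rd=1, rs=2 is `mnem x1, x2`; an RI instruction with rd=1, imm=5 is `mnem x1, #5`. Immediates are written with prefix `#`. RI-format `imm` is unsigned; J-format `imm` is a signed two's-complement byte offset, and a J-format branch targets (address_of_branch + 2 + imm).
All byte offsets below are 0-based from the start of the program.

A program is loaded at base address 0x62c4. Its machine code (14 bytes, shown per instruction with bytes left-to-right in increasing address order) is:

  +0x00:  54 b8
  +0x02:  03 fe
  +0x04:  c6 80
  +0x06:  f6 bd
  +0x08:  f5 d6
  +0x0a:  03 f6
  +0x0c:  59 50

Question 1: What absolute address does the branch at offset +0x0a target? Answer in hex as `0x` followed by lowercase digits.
0x62c6

+0x0a: 03 f6 ⇒ word 0x03f6 (big)
  opcode bits[15:10]=0x0: bnz/J
  imm@[9:0]=0x3f6 (s10→-10) ⇒ #-10
  target = base 0x62c4 + off 0x0a + 2 + imm -10 = 0x62c6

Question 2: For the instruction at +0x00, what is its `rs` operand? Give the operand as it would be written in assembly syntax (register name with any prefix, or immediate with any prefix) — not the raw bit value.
+0x00: 54 b8 ⇒ word 0x54b8 (big)
  top 6b → 0x15 → band [RR]
  rd@[9:6]=0x2 ⇒ x2
  rs@[5:2]=0xe ⇒ x14

x14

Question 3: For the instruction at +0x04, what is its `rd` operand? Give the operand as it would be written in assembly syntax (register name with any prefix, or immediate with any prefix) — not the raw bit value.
x10

off 0x04: read c6 80 as big → 0xc680
  op=0xc680>>10=0x31 ⇒ neg (R)
  rd: (w>>6)&0xf=0xa → x10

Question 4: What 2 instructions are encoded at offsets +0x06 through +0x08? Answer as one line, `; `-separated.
@+06  big-endian(f6 bd) = 0xf6bd
  top 6b → 0x3d → li [RI]
  [9:6] rd=10 = x10
  [5:0] imm=61 = #61
@+08  big-endian(f5 d6) = 0xf5d6
  top 6b → 0x3d → li [RI]
  [9:6] rd=7 = x7
  [5:0] imm=22 = #22

li x10, #61; li x7, #22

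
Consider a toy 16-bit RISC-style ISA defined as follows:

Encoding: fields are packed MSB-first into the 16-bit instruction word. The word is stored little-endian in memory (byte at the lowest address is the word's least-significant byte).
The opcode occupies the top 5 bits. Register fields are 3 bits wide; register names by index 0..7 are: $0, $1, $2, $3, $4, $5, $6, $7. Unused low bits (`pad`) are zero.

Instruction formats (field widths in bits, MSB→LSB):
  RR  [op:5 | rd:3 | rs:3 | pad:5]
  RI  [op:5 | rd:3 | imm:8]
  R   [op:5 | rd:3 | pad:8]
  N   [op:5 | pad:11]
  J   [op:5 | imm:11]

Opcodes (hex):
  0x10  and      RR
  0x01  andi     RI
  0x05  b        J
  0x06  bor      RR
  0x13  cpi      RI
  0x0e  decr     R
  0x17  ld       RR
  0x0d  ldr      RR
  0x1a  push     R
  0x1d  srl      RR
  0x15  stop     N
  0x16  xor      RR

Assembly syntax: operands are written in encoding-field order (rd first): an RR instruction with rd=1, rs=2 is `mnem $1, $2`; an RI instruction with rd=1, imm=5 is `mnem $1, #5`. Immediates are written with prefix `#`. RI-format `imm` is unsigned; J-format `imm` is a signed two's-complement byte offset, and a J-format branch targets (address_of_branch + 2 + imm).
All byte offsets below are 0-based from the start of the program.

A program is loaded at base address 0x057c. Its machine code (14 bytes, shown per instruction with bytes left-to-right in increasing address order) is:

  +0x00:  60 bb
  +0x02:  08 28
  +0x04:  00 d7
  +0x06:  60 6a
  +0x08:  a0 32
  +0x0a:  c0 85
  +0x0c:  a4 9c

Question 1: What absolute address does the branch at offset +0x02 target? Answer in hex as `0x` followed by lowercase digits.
0x0588

+0x02: 08 28 ⇒ word 0x2808 (little)
  op=0x2808>>11=0x5 ⇒ b (J)
  imm@[10:0]=0x8 ⇒ #8
  target = base 0x057c + off 0x02 + 2 + imm 8 = 0x0588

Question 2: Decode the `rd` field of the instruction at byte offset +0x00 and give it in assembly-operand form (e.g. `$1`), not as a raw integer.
+0x00: 60 bb ⇒ word 0xbb60 (little)
  opcode bits[15:11]=0x17: ld/RR
  rd: (w>>8)&0x7=0x3 → $3
  rs: (w>>5)&0x7=0x3 → $3

$3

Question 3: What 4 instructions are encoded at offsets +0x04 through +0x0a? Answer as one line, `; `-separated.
off 0x04: read 00 d7 as little → 0xd700
  opcode bits[15:11]=0x1a: push/R
  rd: (w>>8)&0x7=0x7 → $7
off 0x06: read 60 6a as little → 0x6a60
  opcode bits[15:11]=0xd: ldr/RR
  rd: (w>>8)&0x7=0x2 → $2
  rs: (w>>5)&0x7=0x3 → $3
off 0x08: read a0 32 as little → 0x32a0
  opcode bits[15:11]=0x6: bor/RR
  rd: (w>>8)&0x7=0x2 → $2
  rs: (w>>5)&0x7=0x5 → $5
off 0x0a: read c0 85 as little → 0x85c0
  opcode bits[15:11]=0x10: and/RR
  rd: (w>>8)&0x7=0x5 → $5
  rs: (w>>5)&0x7=0x6 → $6

push $7; ldr $2, $3; bor $2, $5; and $5, $6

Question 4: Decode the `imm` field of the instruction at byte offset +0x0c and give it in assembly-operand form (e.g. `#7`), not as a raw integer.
#164

+0x0c: a4 9c ⇒ word 0x9ca4 (little)
  op=0x9ca4>>11=0x13 ⇒ cpi (RI)
  [10:8] rd=4 = $4
  [7:0] imm=164 = #164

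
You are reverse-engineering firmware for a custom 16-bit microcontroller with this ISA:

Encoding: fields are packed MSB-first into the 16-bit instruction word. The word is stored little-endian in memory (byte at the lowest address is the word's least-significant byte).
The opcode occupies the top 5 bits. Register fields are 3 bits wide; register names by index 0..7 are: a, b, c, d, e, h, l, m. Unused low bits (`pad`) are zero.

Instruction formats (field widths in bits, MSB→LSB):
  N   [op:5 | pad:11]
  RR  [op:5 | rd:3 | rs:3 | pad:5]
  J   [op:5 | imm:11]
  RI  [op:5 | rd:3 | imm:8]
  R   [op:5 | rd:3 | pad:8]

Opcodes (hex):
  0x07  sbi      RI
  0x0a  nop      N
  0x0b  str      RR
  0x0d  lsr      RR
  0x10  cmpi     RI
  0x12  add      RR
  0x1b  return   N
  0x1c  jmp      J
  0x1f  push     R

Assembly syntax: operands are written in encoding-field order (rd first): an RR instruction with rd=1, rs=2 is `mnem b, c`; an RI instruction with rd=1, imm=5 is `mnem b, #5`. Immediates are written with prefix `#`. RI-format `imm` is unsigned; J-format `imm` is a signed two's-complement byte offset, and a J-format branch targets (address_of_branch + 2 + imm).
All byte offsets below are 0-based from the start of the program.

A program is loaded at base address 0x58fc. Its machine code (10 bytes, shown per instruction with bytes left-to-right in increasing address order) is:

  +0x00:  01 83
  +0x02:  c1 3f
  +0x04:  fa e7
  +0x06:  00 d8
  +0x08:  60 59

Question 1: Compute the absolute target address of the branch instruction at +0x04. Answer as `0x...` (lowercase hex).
+0x04: fa e7 ⇒ word 0xe7fa (little)
  opcode bits[15:11]=0x1c: jmp/J
  imm@[10:0]=0x7fa (s11→-6) ⇒ #-6
  target = base 0x58fc + off 0x04 + 2 + imm -6 = 0x58fc

0x58fc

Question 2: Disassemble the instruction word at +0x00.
[00] 01 83 → 0x8301
  op=0x8301>>11=0x10 ⇒ cmpi (RI)
  [10:8] rd=3 = d
  [7:0] imm=1 = #1

cmpi d, #1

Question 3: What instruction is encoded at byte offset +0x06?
[06] 00 d8 → 0xd800
  opcode bits[15:11]=0x1b: return/N

return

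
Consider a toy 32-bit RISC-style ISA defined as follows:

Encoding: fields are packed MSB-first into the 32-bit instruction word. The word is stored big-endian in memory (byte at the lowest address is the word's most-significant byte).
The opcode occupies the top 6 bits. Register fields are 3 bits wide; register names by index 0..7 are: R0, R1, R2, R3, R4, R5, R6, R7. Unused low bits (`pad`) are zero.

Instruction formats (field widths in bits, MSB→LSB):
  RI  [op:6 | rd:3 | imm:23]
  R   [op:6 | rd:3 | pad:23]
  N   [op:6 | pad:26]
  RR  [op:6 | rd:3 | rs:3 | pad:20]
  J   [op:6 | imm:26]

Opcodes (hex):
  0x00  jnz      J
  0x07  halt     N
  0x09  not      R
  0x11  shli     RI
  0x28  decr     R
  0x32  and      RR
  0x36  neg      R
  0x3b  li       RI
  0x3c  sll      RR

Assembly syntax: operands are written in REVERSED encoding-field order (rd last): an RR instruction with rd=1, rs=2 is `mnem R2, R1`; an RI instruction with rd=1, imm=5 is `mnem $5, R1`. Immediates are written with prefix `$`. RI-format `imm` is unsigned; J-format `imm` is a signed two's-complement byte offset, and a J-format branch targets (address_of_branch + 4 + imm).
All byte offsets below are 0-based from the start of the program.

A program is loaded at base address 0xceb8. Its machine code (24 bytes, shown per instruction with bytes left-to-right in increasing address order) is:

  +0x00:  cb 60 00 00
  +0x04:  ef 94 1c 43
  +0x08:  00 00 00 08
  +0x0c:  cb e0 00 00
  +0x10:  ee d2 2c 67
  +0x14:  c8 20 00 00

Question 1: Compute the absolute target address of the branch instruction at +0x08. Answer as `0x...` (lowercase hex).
+0x08: 00 00 00 08 ⇒ word 0x00000008 (big)
  top 6b → 0x0 → jnz [J]
  imm@[25:0]=0x8 ⇒ $8
  target = base 0xceb8 + off 0x08 + 4 + imm 8 = 0xcecc

0xcecc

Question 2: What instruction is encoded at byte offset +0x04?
li $1317955, R7

[04] ef 94 1c 43 → 0xef941c43
  top 6b → 0x3b → li [RI]
  rd@[25:23]=0x7 ⇒ R7
  imm@[22:0]=0x141c43 ⇒ $1317955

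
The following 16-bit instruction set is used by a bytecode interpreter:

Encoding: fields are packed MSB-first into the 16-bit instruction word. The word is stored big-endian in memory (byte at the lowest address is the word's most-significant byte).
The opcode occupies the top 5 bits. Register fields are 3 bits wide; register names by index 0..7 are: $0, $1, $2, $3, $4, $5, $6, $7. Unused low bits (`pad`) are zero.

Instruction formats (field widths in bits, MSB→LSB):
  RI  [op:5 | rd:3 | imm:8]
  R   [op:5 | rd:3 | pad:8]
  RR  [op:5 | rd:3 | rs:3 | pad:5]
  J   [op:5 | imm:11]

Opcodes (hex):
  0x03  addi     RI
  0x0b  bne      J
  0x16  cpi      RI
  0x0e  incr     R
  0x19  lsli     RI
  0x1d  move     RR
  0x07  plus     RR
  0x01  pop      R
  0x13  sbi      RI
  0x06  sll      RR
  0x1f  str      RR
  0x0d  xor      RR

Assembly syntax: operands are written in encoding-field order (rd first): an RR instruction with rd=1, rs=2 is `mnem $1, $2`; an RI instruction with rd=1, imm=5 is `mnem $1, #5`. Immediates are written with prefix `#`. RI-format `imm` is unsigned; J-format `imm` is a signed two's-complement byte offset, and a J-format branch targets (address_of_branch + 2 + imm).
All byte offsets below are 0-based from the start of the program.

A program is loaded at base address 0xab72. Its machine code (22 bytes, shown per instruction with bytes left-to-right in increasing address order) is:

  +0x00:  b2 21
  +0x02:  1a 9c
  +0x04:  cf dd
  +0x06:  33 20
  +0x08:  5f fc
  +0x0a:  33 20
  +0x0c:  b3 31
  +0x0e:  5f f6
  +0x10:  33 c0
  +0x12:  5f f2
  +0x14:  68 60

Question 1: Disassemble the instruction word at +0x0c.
@+0c  big-endian(b3 31) = 0xb331
  top 5b → 0x16 → cpi [RI]
  [10:8] rd=3 = $3
  [7:0] imm=49 = #49

cpi $3, #49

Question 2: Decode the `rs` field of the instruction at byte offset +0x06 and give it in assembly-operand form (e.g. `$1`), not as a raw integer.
+0x06: 33 20 ⇒ word 0x3320 (big)
  opcode bits[15:11]=0x6: sll/RR
  [10:8] rd=3 = $3
  [7:5] rs=1 = $1

$1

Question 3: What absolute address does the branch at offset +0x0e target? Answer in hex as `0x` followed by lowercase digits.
off 0x0e: read 5f f6 as big → 0x5ff6
  opcode bits[15:11]=0xb: bne/J
  [10:0] imm=2038 (s11→-10) = #-10
  target = base 0xab72 + off 0x0e + 2 + imm -10 = 0xab78

0xab78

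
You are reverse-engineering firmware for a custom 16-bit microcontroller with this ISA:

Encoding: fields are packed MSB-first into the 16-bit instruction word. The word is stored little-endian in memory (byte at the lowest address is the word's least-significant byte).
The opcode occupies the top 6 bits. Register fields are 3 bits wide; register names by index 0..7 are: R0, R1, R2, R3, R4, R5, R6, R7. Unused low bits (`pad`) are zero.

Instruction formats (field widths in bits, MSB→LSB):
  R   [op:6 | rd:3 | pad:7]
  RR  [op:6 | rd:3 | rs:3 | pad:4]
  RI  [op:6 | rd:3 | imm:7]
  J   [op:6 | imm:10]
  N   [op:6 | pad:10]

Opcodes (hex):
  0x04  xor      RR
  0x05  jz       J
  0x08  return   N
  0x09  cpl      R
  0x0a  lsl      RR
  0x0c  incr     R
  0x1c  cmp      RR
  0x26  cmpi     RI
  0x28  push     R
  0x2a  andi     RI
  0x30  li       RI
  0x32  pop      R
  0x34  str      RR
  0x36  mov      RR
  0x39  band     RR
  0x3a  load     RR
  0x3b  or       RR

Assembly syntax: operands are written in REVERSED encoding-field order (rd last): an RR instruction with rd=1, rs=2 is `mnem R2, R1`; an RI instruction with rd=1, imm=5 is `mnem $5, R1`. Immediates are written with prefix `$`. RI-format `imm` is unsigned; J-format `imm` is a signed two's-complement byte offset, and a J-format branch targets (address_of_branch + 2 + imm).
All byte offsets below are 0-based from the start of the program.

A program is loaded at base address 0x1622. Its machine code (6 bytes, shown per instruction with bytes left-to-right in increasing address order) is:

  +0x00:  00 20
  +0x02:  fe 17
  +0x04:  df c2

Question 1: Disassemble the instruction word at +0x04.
li $95, R5

+0x04: df c2 ⇒ word 0xc2df (little)
  opcode bits[15:10]=0x30: li/RI
  rd: (w>>7)&0x7=0x5 → R5
  imm: (w>>0)&0x7f=0x5f → $95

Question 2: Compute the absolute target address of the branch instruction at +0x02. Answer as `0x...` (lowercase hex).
0x1624

[02] fe 17 → 0x17fe
  opcode bits[15:10]=0x5: jz/J
  [9:0] imm=1022 (s10→-2) = $-2
  target = base 0x1622 + off 0x02 + 2 + imm -2 = 0x1624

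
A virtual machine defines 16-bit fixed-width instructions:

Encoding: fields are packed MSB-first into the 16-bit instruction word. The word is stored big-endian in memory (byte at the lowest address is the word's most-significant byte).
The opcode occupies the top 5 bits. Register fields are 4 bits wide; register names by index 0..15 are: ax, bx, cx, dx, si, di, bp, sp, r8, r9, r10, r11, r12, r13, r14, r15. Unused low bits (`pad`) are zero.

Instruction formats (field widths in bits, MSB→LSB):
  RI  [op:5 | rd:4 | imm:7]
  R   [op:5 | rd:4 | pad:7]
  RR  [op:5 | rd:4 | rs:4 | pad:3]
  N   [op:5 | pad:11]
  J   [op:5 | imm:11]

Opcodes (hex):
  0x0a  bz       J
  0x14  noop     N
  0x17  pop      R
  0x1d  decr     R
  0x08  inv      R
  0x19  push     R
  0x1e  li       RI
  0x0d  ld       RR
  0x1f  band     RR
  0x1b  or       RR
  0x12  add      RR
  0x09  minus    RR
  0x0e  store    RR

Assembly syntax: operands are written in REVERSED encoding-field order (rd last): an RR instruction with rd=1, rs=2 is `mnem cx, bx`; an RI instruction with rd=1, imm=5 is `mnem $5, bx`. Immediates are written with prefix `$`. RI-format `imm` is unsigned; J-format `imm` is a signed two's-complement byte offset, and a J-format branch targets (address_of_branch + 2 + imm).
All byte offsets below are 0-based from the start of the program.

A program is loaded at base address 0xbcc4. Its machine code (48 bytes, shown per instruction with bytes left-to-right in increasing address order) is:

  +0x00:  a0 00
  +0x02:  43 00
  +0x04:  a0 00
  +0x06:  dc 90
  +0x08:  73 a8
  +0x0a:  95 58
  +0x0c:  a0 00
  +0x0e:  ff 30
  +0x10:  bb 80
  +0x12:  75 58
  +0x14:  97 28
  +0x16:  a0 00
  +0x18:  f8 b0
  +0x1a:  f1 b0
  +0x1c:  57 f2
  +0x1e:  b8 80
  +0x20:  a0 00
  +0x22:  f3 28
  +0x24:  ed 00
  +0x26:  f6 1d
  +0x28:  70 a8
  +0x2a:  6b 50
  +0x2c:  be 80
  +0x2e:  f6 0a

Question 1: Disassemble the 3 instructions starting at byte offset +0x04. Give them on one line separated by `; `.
noop; or cx, r9; store di, sp

off 0x04: read a0 00 as big → 0xa000
  top 5b → 0x14 → noop [N]
off 0x06: read dc 90 as big → 0xdc90
  top 5b → 0x1b → or [RR]
  [10:7] rd=9 = r9
  [6:3] rs=2 = cx
off 0x08: read 73 a8 as big → 0x73a8
  top 5b → 0xe → store [RR]
  [10:7] rd=7 = sp
  [6:3] rs=5 = di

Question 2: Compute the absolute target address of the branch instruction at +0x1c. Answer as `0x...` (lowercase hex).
0xbcd4

[1c] 57 f2 → 0x57f2
  top 5b → 0xa → bz [J]
  imm: (w>>0)&0x7ff=0x7f2 (s11→-14) → $-14
  target = base 0xbcc4 + off 0x1c + 2 + imm -14 = 0xbcd4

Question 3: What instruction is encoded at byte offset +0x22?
li $40, bp

@+22  big-endian(f3 28) = 0xf328
  opcode bits[15:11]=0x1e: li/RI
  rd@[10:7]=0x6 ⇒ bp
  imm@[6:0]=0x28 ⇒ $40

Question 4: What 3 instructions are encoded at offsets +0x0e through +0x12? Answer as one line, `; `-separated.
@+0e  big-endian(ff 30) = 0xff30
  opcode bits[15:11]=0x1f: band/RR
  rd@[10:7]=0xe ⇒ r14
  rs@[6:3]=0x6 ⇒ bp
@+10  big-endian(bb 80) = 0xbb80
  opcode bits[15:11]=0x17: pop/R
  rd@[10:7]=0x7 ⇒ sp
@+12  big-endian(75 58) = 0x7558
  opcode bits[15:11]=0xe: store/RR
  rd@[10:7]=0xa ⇒ r10
  rs@[6:3]=0xb ⇒ r11

band bp, r14; pop sp; store r11, r10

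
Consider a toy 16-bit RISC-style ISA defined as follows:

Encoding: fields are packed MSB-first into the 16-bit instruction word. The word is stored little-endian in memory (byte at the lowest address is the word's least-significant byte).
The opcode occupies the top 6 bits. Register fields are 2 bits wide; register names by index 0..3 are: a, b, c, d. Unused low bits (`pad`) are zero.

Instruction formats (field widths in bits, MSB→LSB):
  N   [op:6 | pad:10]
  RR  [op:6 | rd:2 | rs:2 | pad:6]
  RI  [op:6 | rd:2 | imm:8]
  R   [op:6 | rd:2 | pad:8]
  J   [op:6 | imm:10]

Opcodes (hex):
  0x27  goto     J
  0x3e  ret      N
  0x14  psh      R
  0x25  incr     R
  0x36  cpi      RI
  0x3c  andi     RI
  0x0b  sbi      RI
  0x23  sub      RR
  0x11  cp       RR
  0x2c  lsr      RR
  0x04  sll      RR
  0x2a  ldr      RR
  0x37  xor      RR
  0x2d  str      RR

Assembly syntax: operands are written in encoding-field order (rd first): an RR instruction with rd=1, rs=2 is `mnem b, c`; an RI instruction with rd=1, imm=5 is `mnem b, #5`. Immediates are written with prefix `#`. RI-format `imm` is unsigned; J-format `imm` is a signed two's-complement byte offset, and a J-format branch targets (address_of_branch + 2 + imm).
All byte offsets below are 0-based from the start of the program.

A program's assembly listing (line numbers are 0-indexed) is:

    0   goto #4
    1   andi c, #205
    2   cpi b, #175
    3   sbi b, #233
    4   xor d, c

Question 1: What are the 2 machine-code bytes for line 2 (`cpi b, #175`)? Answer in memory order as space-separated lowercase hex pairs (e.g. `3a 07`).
af d9

L2: cpi op=0x36:6|rd=1:2|imm=175:8 ⇒ 0xd9af ⇒ little af d9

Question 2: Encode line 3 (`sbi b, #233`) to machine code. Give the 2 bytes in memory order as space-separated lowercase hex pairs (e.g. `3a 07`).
e9 2d

line 3 (sbi): pack op=0xb:6|rd=1:2|imm=233:8 = 0x2de9; little→ e9 2d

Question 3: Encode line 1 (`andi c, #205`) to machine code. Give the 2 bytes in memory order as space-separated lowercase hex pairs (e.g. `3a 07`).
1. andi fields op=0x3c:6|rd=2:2|imm=205:8 → word f2cdh → cd f2

cd f2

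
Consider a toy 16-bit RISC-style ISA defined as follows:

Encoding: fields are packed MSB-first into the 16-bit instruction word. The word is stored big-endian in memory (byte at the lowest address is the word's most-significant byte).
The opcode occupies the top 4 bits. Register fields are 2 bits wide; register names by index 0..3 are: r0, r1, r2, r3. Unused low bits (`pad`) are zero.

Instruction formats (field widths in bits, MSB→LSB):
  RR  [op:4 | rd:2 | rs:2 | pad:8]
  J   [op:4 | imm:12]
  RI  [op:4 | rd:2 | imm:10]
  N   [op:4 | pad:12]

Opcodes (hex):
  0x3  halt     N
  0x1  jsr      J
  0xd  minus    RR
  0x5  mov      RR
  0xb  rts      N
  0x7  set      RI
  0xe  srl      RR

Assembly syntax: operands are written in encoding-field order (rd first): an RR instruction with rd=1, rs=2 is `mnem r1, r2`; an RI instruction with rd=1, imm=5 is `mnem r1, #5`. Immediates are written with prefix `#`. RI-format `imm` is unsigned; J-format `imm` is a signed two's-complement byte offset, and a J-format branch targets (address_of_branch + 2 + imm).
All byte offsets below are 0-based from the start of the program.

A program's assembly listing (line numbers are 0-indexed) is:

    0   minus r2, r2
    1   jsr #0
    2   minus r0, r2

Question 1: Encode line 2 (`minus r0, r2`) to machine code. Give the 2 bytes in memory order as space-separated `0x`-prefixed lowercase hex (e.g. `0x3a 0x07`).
0xd2 0x00

2. minus fields op=0xd:4|rd=0:2|rs=2:2|pad=0:8 → word d200h → d2 00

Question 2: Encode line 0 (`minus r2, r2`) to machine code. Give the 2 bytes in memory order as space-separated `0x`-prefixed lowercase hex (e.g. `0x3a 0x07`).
L0: minus op=0xd:4|rd=2:2|rs=2:2|pad=0:8 ⇒ 0xda00 ⇒ big da 00

0xda 0x00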